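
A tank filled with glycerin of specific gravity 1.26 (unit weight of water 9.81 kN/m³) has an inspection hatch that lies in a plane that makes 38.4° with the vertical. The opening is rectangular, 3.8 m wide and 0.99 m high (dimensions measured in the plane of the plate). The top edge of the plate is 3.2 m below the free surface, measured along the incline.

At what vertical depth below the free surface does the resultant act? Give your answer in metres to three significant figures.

h_p = 2.91 m

γ = 1.26 × 9.81 = 12.3606 kN/m³.
The plate makes 38.4° with the vertical, i.e. θ = 90° − 38.4° = 51.6° to the horizontal. Measuring y along the incline from the free-surface line, vertical depth h = y·sinθ with sinθ = 0.783693.
The centroid lies 0.99/2 = 0.495 m below the top edge, so y_c = 3.2 + 0.495 = 3.695 m and h_c = 3.695 × 0.783693 = 2.89575 m.
A = 3.8 × 0.99 = 3.762 m².
Resultant F = γ·h_c·A = 12.3606 × 2.89575 × 3.762 = 134.654 kN.
I_c = b·h³/12 = 3.8 × 0.99³/12 = 0.307261 m⁴.
Centre of pressure: y_p = y_c + I_c/(y_c·A) = 3.695 + 0.307261/(3.695 × 3.762) = 3.695 + 0.0221042 = 3.7171 m along the plane.
Vertically, h_p = y_p·sinθ = 3.7171 × 0.783693 = 2.91307 m.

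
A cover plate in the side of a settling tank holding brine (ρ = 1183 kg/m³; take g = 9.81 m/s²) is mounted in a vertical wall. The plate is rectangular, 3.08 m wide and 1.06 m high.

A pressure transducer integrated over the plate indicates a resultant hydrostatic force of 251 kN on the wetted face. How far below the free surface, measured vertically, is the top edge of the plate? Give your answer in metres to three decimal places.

d_top ≈ 6.095 m

γ = ρg = 1183 × 9.81 / 1000 = 11.60523 kN/m³.
A = 3.08 × 1.06 = 3.2648 m².
From F = γ·h_c·A, the centroid depth is h_c = 251/(11.60523 × 3.2648) = 6.62466 m.
The centroid lies 1.06/2 = 0.53 m below the top edge, so the top edge sits at h_top = 6.62466 − 0.53 = 6.09466 m below the surface.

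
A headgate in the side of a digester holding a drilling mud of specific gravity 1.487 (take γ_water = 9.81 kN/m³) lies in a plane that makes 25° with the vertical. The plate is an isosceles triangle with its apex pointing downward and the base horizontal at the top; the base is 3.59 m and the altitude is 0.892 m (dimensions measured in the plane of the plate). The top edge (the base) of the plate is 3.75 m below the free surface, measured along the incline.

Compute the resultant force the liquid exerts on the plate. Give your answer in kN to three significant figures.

F ≈ 85.7 kN

γ = 1.487 × 9.81 = 14.58747 kN/m³.
The plate makes 25° with the vertical, i.e. θ = 90° − 25° = 65° to the horizontal. Measuring y along the incline from the free-surface line, vertical depth h = y·sinθ with sinθ = 0.906308.
With the apex down, the centroid sits h/3 = 0.892/3 = 0.297333 m below the base (the top edge), so y_c = 3.75 + 0.297333 = 4.04733 m and h_c = 4.04733 × 0.906308 = 3.66813 m.
A = ½ × 3.59 × 0.892 = 1.60114 m².
Resultant F = γ·h_c·A = 14.58747 × 3.66813 × 1.60114 = 85.675 kN.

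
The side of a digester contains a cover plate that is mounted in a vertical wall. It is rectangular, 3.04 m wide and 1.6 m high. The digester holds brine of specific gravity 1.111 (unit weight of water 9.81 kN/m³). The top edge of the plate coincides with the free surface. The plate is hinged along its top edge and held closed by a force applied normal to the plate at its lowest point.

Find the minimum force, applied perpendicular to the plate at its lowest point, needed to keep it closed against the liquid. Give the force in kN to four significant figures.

γ = 1.111 × 9.81 = 10.89891 kN/m³.
The centroid lies 1.6/2 = 0.8 m below the top edge, so the centroid depth is h_c = 0.8 m.
A = 3.04 × 1.6 = 4.864 m².
Resultant F = γ·h_c·A = 10.89891 × 0.8 × 4.864 = 42.4098 kN.
I_c = b·h³/12 = 3.04 × 1.6³/12 = 1.03765 m⁴.
Centre of pressure: y_p = y_c + I_c/(y_c·A) = 0.8 + 1.03765/(0.8 × 4.864) = 0.8 + 0.266666 = 1.06667 m along the plane.
The resultant acts 0.8 + 0.266666 = 1.06667 m (along the plate) below the hinge at the top edge, so the moment about the hinge is M = F × 1.06667 = 42.4098 × 1.06667 = 45.2373 kN·m.
A normal force at the bottom, 1.6 m from the hinge, must supply this moment: P = 45.2373/1.6 = 28.2733 kN.

P ≈ 28.27 kN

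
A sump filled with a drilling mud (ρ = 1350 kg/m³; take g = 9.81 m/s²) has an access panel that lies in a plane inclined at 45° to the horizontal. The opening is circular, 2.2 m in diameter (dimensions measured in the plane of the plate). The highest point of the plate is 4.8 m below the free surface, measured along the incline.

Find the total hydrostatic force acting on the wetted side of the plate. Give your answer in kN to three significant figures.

F ≈ 210 kN

γ = ρg = 1350 × 9.81 / 1000 = 13.2435 kN/m³.
Let θ = 45° be the plate's angle to the horizontal; measure y along the incline from where the plane meets the free surface. Vertical depth h = y·sinθ with sinθ = 0.707107.
The centroid is at the centre, 1.1 m below the top of the plate, so y_c = 4.8 + 1.1 = 5.9 m and h_c = 5.9 × 0.707107 = 4.17193 m.
A = π(1.1)² = 3.80133 m².
Resultant F = γ·h_c·A = 13.2435 × 4.17193 × 3.80133 = 210.027 kN.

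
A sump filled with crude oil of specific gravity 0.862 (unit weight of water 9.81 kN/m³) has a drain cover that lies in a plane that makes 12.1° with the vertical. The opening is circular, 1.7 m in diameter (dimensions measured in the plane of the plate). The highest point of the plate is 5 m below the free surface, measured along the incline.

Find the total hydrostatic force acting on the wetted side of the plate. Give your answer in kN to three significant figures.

F ≈ 110 kN

γ = 0.862 × 9.81 = 8.45622 kN/m³.
The plate makes 12.1° with the vertical, i.e. θ = 90° − 12.1° = 77.9° to the horizontal. Measuring y along the incline from the free-surface line, vertical depth h = y·sinθ with sinθ = 0.977783.
The centroid is at the centre, 0.85 m below the top of the plate, so y_c = 5 + 0.85 = 5.85 m and h_c = 5.85 × 0.977783 = 5.72003 m.
A = π(0.85)² = 2.2698 m².
Resultant F = γ·h_c·A = 8.45622 × 5.72003 × 2.2698 = 109.79 kN.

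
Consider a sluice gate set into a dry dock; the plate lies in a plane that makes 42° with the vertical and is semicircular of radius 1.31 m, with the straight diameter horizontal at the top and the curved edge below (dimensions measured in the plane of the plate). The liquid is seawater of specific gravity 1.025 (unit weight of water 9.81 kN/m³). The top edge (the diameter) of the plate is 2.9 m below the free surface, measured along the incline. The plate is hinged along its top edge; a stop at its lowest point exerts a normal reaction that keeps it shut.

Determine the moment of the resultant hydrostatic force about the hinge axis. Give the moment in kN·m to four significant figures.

M ≈ 41.12 kN·m

γ = 1.025 × 9.81 = 10.05525 kN/m³.
The plate makes 42° with the vertical, i.e. θ = 90° − 42° = 48° to the horizontal. Measuring y along the incline from the free-surface line, vertical depth h = y·sinθ with sinθ = 0.743145.
The centroid of a semicircle lies 4r/(3π) = 0.555981 m from the diameter, here below the top edge, so y_c = 2.9 + 0.555981 = 3.45598 m and h_c = 3.45598 × 0.743145 = 2.56829 m.
A = πr²/2 = π × 1.31²/2 = 2.69564 m².
Resultant F = γ·h_c·A = 10.05525 × 2.56829 × 2.69564 = 69.6144 kN.
I_c = (π/8 − 8/(9π))·r⁴ = 0.109757 × 1.31⁴ = 0.323234 m⁴.
Centre of pressure: y_p = y_c + I_c/(y_c·A) = 3.45598 + 0.323234/(3.45598 × 2.69564) = 3.45598 + 0.0346964 = 3.49068 m along the plane.
The resultant acts 0.555981 + 0.0346964 = 0.590677 m (along the plate) below the hinge at the top edge, so the moment about the hinge is M = F × 0.590677 = 69.6144 × 0.590677 = 41.1196 kN·m.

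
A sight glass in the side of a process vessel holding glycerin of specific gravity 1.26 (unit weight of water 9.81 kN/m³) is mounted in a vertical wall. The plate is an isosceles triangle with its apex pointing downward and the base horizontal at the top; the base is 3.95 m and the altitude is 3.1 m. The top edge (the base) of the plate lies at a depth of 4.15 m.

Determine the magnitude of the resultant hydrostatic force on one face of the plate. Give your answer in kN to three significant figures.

F ≈ 392 kN

γ = 1.26 × 9.81 = 12.3606 kN/m³.
With the apex down, the centroid sits h/3 = 3.1/3 = 1.03333 m below the base (the top edge), so the centroid depth is h_c = 4.15 + 1.03333 = 5.18333 m.
A = ½ × 3.95 × 3.1 = 6.1225 m².
Resultant F = γ·h_c·A = 12.3606 × 5.18333 × 6.1225 = 392.263 kN.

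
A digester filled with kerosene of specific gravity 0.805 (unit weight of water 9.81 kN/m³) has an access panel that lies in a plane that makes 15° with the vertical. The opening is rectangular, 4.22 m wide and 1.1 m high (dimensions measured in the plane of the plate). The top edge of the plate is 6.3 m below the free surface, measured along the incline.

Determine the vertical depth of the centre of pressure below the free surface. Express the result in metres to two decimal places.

h_p = 6.63 m

γ = 0.805 × 9.81 = 7.89705 kN/m³.
The plate makes 15° with the vertical, i.e. θ = 90° − 15° = 75° to the horizontal. Measuring y along the incline from the free-surface line, vertical depth h = y·sinθ with sinθ = 0.965926.
The centroid lies 1.1/2 = 0.55 m below the top edge, so y_c = 6.3 + 0.55 = 6.85 m and h_c = 6.85 × 0.965926 = 6.61659 m.
A = 4.22 × 1.1 = 4.642 m².
Resultant F = γ·h_c·A = 7.89705 × 6.61659 × 4.642 = 242.552 kN.
I_c = b·h³/12 = 4.22 × 1.1³/12 = 0.468068 m⁴.
Centre of pressure: y_p = y_c + I_c/(y_c·A) = 6.85 + 0.468068/(6.85 × 4.642) = 6.85 + 0.0147202 = 6.86472 m along the plane.
Vertically, h_p = y_p·sinθ = 6.86472 × 0.965926 = 6.63081 m.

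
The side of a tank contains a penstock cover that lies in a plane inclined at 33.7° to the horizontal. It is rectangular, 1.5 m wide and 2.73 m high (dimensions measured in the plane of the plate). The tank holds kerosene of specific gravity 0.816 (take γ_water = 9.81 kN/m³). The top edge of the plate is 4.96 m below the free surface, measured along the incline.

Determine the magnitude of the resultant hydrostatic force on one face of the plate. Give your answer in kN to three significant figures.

γ = 0.816 × 9.81 = 8.00496 kN/m³.
Let θ = 33.7° be the plate's angle to the horizontal; measure y along the incline from where the plane meets the free surface. Vertical depth h = y·sinθ with sinθ = 0.554844.
The centroid lies 2.73/2 = 1.365 m below the top edge, so y_c = 4.96 + 1.365 = 6.325 m and h_c = 6.325 × 0.554844 = 3.50939 m.
A = 1.5 × 2.73 = 4.095 m².
Resultant F = γ·h_c·A = 8.00496 × 3.50939 × 4.095 = 115.039 kN.

F ≈ 115 kN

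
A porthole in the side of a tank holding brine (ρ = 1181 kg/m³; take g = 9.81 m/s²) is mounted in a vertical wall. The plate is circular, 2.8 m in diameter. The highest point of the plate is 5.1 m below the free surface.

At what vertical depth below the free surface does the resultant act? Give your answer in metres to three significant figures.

γ = ρg = 1181 × 9.81 / 1000 = 11.58561 kN/m³.
The centroid is at the centre, 1.4 m below the top of the plate, so the centroid depth is h_c = 5.1 + 1.4 = 6.5 m.
A = π(1.4)² = 6.15752 m².
Resultant F = γ·h_c·A = 11.58561 × 6.5 × 6.15752 = 463.701 kN.
I_c = πr⁴/4 = π × 1.4⁴/4 = 3.01719 m⁴.
Centre of pressure: y_p = y_c + I_c/(y_c·A) = 6.5 + 3.01719/(6.5 × 6.15752) = 6.5 + 0.0753847 = 6.57538 m along the plane.

h_p = 6.58 m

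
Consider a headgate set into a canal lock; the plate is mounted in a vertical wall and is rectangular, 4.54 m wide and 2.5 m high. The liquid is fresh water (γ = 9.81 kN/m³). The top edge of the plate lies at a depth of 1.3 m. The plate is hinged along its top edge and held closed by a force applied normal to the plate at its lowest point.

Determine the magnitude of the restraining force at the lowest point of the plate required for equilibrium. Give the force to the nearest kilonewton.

γ = 9.81 kN/m³.
The centroid lies 2.5/2 = 1.25 m below the top edge, so the centroid depth is h_c = 1.3 + 1.25 = 2.55 m.
A = 4.54 × 2.5 = 11.35 m².
Resultant F = γ·h_c·A = 9.81 × 2.55 × 11.35 = 283.926 kN.
I_c = b·h³/12 = 4.54 × 2.5³/12 = 5.91146 m⁴.
Centre of pressure: y_p = y_c + I_c/(y_c·A) = 2.55 + 5.91146/(2.55 × 11.35) = 2.55 + 0.204248 = 2.75425 m along the plane.
The resultant acts 1.25 + 0.204248 = 1.45425 m (along the plate) below the hinge at the top edge, so the moment about the hinge is M = F × 1.45425 = 283.926 × 1.45425 = 412.899 kN·m.
A normal force at the bottom, 2.5 m from the hinge, must supply this moment: P = 412.899/2.5 = 165.16 kN.

P ≈ 165 kN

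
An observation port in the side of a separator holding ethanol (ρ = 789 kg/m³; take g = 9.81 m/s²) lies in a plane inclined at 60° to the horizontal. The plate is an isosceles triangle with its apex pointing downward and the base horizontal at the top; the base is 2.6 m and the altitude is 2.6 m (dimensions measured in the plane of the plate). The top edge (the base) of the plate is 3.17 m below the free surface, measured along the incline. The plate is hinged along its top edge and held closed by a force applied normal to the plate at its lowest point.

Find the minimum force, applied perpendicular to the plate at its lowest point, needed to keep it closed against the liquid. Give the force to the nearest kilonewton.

γ = ρg = 789 × 9.81 / 1000 = 7.74009 kN/m³.
Let θ = 60° be the plate's angle to the horizontal; measure y along the incline from where the plane meets the free surface. Vertical depth h = y·sinθ with sinθ = 0.866025.
With the apex down, the centroid sits h/3 = 2.6/3 = 0.866667 m below the base (the top edge), so y_c = 3.17 + 0.866667 = 4.03667 m and h_c = 4.03667 × 0.866025 = 3.49586 m.
A = ½ × 2.6 × 2.6 = 3.38 m².
Resultant F = γ·h_c·A = 7.74009 × 3.49586 × 3.38 = 91.457 kN.
I_c = b·h³/36 = 2.6 × 2.6³/36 = 1.26938 m⁴.
Centre of pressure: y_p = y_c + I_c/(y_c·A) = 4.03667 + 1.26938/(4.03667 × 3.38) = 4.03667 + 0.0930361 = 4.12971 m along the plane.
The resultant acts 0.866667 + 0.0930361 = 0.959703 m (along the plate) below the hinge at the top edge, so the moment about the hinge is M = F × 0.959703 = 91.457 × 0.959703 = 87.7716 kN·m.
A normal force at the bottom, 2.6 m from the hinge, must supply this moment: P = 87.7716/2.6 = 33.7583 kN.

P ≈ 34 kN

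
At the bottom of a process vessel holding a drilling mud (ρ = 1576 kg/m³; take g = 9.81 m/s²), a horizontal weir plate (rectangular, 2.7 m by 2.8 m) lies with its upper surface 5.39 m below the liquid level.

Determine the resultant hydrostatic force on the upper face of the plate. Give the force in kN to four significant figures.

γ = ρg = 1576 × 9.81 / 1000 = 15.46056 kN/m³.
The plate is horizontal, so pressure is uniform at p = γ·h = 15.46056 × 5.39 = 83.3324 kN/m².
A = 2.7 × 2.8 = 7.56 m².
F = p·A = 83.3324 × 7.56 = 629.993 kN.

F ≈ 630.0 kN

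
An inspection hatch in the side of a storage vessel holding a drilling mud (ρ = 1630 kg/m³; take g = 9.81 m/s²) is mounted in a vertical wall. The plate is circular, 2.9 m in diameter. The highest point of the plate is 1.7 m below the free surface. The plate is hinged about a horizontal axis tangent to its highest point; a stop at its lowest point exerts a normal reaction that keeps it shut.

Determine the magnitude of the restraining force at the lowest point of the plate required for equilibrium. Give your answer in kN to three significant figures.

P ≈ 185 kN

γ = ρg = 1630 × 9.81 / 1000 = 15.9903 kN/m³.
The centroid is at the centre, 1.45 m below the top of the plate, so the centroid depth is h_c = 1.7 + 1.45 = 3.15 m.
A = π(1.45)² = 6.6052 m².
Resultant F = γ·h_c·A = 15.9903 × 3.15 × 6.6052 = 332.7 kN.
I_c = πr⁴/4 = π × 1.45⁴/4 = 3.47186 m⁴.
Centre of pressure: y_p = y_c + I_c/(y_c·A) = 3.15 + 3.47186/(3.15 × 6.6052) = 3.15 + 0.166865 = 3.31686 m along the plane.
The resultant acts 1.45 + 0.166865 = 1.61686 m (along the plate) below the hinge at the top edge, so the moment about the hinge is M = F × 1.61686 = 332.7 × 1.61686 = 537.929 kN·m.
A normal force at the bottom, 2.9 m from the hinge, must supply this moment: P = 537.929/2.9 = 185.493 kN.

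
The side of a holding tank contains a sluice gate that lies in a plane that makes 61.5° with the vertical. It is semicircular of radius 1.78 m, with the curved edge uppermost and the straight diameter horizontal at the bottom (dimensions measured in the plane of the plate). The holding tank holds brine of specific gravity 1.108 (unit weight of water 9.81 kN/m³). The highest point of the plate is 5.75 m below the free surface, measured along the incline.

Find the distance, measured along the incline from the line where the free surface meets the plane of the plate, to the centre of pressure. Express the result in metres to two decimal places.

γ = 1.108 × 9.81 = 10.86948 kN/m³.
The plate makes 61.5° with the vertical, i.e. θ = 90° − 61.5° = 28.5° to the horizontal. Measuring y along the incline from the free-surface line, vertical depth h = y·sinθ with sinθ = 0.477159.
The centroid lies 4r/(3π) = 0.755455 m above the diameter, so r − 4r/(3π) = 1.78 − 0.755455 = 1.02455 m below the topmost point, so y_c = 5.75 + 1.02455 = 6.77455 m and h_c = 6.77455 × 0.477159 = 3.23254 m.
A = πr²/2 = π × 1.78²/2 = 4.97691 m².
Resultant F = γ·h_c·A = 10.86948 × 3.23254 × 4.97691 = 174.869 kN.
I_c = (π/8 − 8/(9π))·r⁴ = 0.109757 × 1.78⁴ = 1.10182 m⁴.
Centre of pressure: y_p = y_c + I_c/(y_c·A) = 6.77455 + 1.10182/(6.77455 × 4.97691) = 6.77455 + 0.0326791 = 6.80723 m along the plane.

y_p = 6.81 m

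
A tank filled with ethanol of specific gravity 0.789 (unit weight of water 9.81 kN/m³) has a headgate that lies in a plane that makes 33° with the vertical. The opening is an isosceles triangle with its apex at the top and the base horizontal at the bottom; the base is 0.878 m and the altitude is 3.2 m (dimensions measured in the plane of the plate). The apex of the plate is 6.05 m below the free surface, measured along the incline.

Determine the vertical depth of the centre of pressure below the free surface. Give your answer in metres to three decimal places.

γ = 0.789 × 9.81 = 7.74009 kN/m³.
The plate makes 33° with the vertical, i.e. θ = 90° − 33° = 57° to the horizontal. Measuring y along the incline from the free-surface line, vertical depth h = y·sinθ with sinθ = 0.838671.
With the apex up, the centroid sits 2h/3 = 2 × 3.2/3 = 2.13333 m below the apex, so y_c = 6.05 + 2.13333 = 8.18333 m and h_c = 8.18333 × 0.838671 = 6.86312 m.
A = ½ × 0.878 × 3.2 = 1.4048 m².
Resultant F = γ·h_c·A = 7.74009 × 6.86312 × 1.4048 = 74.6246 kN.
I_c = b·h³/36 = 0.878 × 3.2³/36 = 0.799175 m⁴.
Centre of pressure: y_p = y_c + I_c/(y_c·A) = 8.18333 + 0.799175/(8.18333 × 1.4048) = 8.18333 + 0.069518 = 8.25285 m along the plane.
Vertically, h_p = y_p·sinθ = 8.25285 × 0.838671 = 6.92143 m.

h_p = 6.921 m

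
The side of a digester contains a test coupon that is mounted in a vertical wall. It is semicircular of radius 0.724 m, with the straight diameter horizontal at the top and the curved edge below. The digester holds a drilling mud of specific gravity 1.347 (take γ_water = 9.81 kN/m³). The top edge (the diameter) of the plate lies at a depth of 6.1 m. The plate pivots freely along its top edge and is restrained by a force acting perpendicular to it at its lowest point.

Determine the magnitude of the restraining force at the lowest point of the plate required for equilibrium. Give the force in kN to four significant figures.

P ≈ 30.14 kN

γ = 1.347 × 9.81 = 13.21407 kN/m³.
The centroid of a semicircle lies 4r/(3π) = 0.307275 m from the diameter, here below the top edge, so the centroid depth is h_c = 6.1 + 0.307275 = 6.40727 m.
A = πr²/2 = π × 0.724²/2 = 0.823374 m².
Resultant F = γ·h_c·A = 13.21407 × 6.40727 × 0.823374 = 69.7119 kN.
I_c = (π/8 − 8/(9π))·r⁴ = 0.109757 × 0.724⁴ = 0.0301569 m⁴.
Centre of pressure: y_p = y_c + I_c/(y_c·A) = 6.40727 + 0.0301569/(6.40727 × 0.823374) = 6.40727 + 0.00571632 = 6.41299 m along the plane.
The resultant acts 0.307275 + 0.00571632 = 0.312991 m (along the plate) below the hinge at the top edge, so the moment about the hinge is M = F × 0.312991 = 69.7119 × 0.312991 = 21.8192 kN·m.
A normal force at the bottom, 0.724 m from the hinge, must supply this moment: P = 21.8192/0.724 = 30.137 kN.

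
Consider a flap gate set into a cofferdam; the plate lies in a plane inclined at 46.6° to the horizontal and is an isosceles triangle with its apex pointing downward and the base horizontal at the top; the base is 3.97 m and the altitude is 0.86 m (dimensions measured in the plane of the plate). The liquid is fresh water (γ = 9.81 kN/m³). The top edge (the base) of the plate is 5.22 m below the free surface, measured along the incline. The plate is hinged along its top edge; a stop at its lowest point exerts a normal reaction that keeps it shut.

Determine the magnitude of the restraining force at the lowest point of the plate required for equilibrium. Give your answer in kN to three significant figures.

γ = 9.81 kN/m³.
Let θ = 46.6° be the plate's angle to the horizontal; measure y along the incline from where the plane meets the free surface. Vertical depth h = y·sinθ with sinθ = 0.726575.
With the apex down, the centroid sits h/3 = 0.86/3 = 0.286667 m below the base (the top edge), so y_c = 5.22 + 0.286667 = 5.50667 m and h_c = 5.50667 × 0.726575 = 4.00101 m.
A = ½ × 3.97 × 0.86 = 1.7071 m².
Resultant F = γ·h_c·A = 9.81 × 4.00101 × 1.7071 = 67.0035 kN.
I_c = b·h³/36 = 3.97 × 0.86³/36 = 0.0701428 m⁴.
Centre of pressure: y_p = y_c + I_c/(y_c·A) = 5.50667 + 0.0701428/(5.50667 × 1.7071) = 5.50667 + 0.00746165 = 5.51413 m along the plane.
The resultant acts 0.286667 + 0.00746165 = 0.294129 m (along the plate) below the hinge at the top edge, so the moment about the hinge is M = F × 0.294129 = 67.0035 × 0.294129 = 19.7077 kN·m.
A normal force at the bottom, 0.86 m from the hinge, must supply this moment: P = 19.7077/0.86 = 22.9159 kN.

P ≈ 22.9 kN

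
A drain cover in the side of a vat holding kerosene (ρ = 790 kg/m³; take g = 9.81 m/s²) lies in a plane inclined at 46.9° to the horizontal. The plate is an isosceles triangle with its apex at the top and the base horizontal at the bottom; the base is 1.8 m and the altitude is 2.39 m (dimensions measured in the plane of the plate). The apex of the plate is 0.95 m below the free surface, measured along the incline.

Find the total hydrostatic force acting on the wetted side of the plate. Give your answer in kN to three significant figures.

F ≈ 31.0 kN

γ = ρg = 790 × 9.81 / 1000 = 7.7499 kN/m³.
Let θ = 46.9° be the plate's angle to the horizontal; measure y along the incline from where the plane meets the free surface. Vertical depth h = y·sinθ with sinθ = 0.730162.
With the apex up, the centroid sits 2h/3 = 2 × 2.39/3 = 1.59333 m below the apex, so y_c = 0.95 + 1.59333 = 2.54333 m and h_c = 2.54333 × 0.730162 = 1.85704 m.
A = ½ × 1.8 × 2.39 = 2.151 m².
Resultant F = γ·h_c·A = 7.7499 × 1.85704 × 2.151 = 30.9569 kN.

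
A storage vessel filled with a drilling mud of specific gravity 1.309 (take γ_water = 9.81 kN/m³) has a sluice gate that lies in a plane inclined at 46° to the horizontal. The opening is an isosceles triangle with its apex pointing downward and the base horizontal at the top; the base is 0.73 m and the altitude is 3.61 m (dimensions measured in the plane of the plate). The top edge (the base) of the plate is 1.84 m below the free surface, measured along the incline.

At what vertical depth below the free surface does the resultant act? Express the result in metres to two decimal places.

h_p = 2.36 m

γ = 1.309 × 9.81 = 12.84129 kN/m³.
Let θ = 46° be the plate's angle to the horizontal; measure y along the incline from where the plane meets the free surface. Vertical depth h = y·sinθ with sinθ = 0.719340.
With the apex down, the centroid sits h/3 = 3.61/3 = 1.20333 m below the base (the top edge), so y_c = 1.84 + 1.20333 = 3.04333 m and h_c = 3.04333 × 0.719340 = 2.18919 m.
A = ½ × 0.73 × 3.61 = 1.31765 m².
Resultant F = γ·h_c·A = 12.84129 × 2.18919 × 1.31765 = 37.0418 kN.
I_c = b·h³/36 = 0.73 × 3.61³/36 = 0.953986 m⁴.
Centre of pressure: y_p = y_c + I_c/(y_c·A) = 3.04333 + 0.953986/(3.04333 × 1.31765) = 3.04333 + 0.237899 = 3.28123 m along the plane.
Vertically, h_p = y_p·sinθ = 3.28123 × 0.719340 = 2.36032 m.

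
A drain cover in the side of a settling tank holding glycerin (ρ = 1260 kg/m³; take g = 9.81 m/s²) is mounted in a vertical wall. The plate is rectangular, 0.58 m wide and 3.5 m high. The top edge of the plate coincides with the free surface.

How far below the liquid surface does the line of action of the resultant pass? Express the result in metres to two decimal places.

γ = ρg = 1260 × 9.81 / 1000 = 12.3606 kN/m³.
The centroid lies 3.5/2 = 1.75 m below the top edge, so the centroid depth is h_c = 1.75 m.
A = 0.58 × 3.5 = 2.03 m².
Resultant F = γ·h_c·A = 12.3606 × 1.75 × 2.03 = 43.911 kN.
I_c = b·h³/12 = 0.58 × 3.5³/12 = 2.07229 m⁴.
Centre of pressure: y_p = y_c + I_c/(y_c·A) = 1.75 + 2.07229/(1.75 × 2.03) = 1.75 + 0.583333 = 2.33333 m along the plane.

h_p = 2.33 m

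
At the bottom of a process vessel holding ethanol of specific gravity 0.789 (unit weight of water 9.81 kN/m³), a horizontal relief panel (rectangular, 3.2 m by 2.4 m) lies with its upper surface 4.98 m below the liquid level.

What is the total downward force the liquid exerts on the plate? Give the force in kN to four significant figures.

F ≈ 296.0 kN

γ = 0.789 × 9.81 = 7.74009 kN/m³.
The plate is horizontal, so pressure is uniform at p = γ·h = 7.74009 × 4.98 = 38.5456 kN/m².
A = 3.2 × 2.4 = 7.68 m².
F = p·A = 38.5456 × 7.68 = 296.03 kN.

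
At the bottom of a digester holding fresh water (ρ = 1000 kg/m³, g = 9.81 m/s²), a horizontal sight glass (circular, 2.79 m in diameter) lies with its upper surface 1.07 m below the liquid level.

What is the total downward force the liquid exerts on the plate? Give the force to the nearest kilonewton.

γ = ρg = 1000 × 9.81 = 9810 N/m³ = 9.81 kN/m³.
The plate is horizontal, so pressure is uniform at p = γ·h = 9.81 × 1.07 = 10.4967 kN/m².
A = π(1.395)² = 6.11362 m².
F = p·A = 10.4967 × 6.11362 = 64.1728 kN.

F ≈ 64 kN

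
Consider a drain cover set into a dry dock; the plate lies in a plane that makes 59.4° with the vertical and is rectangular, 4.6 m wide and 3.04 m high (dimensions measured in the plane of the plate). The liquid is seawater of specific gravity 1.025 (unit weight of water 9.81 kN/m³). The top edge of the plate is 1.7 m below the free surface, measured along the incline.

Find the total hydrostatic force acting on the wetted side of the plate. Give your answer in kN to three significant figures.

F ≈ 230 kN

γ = 1.025 × 9.81 = 10.05525 kN/m³.
The plate makes 59.4° with the vertical, i.e. θ = 90° − 59.4° = 30.6° to the horizontal. Measuring y along the incline from the free-surface line, vertical depth h = y·sinθ with sinθ = 0.509041.
The centroid lies 3.04/2 = 1.52 m below the top edge, so y_c = 1.7 + 1.52 = 3.22 m and h_c = 3.22 × 0.509041 = 1.63911 m.
A = 4.6 × 3.04 = 13.984 m².
Resultant F = γ·h_c·A = 10.05525 × 1.63911 × 13.984 = 230.48 kN.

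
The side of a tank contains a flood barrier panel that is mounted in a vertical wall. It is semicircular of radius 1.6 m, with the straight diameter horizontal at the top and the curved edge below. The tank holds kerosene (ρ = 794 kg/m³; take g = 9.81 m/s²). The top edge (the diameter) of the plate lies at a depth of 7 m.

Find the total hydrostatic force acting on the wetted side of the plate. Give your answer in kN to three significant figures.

F ≈ 241 kN

γ = ρg = 794 × 9.81 / 1000 = 7.78914 kN/m³.
The centroid of a semicircle lies 4r/(3π) = 0.679061 m from the diameter, here below the top edge, so the centroid depth is h_c = 7 + 0.679061 = 7.67906 m.
A = πr²/2 = π × 1.6²/2 = 4.02124 m².
Resultant F = γ·h_c·A = 7.78914 × 7.67906 × 4.02124 = 240.524 kN.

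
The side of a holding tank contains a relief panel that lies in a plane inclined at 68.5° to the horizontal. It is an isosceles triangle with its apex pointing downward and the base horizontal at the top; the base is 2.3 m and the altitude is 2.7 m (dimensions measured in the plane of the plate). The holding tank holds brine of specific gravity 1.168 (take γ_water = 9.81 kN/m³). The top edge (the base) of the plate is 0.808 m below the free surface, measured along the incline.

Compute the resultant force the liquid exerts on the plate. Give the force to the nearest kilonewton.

F ≈ 57 kN

γ = 1.168 × 9.81 = 11.45808 kN/m³.
Let θ = 68.5° be the plate's angle to the horizontal; measure y along the incline from where the plane meets the free surface. Vertical depth h = y·sinθ with sinθ = 0.930418.
With the apex down, the centroid sits h/3 = 2.7/3 = 0.9 m below the base (the top edge), so y_c = 0.808 + 0.9 = 1.708 m and h_c = 1.708 × 0.930418 = 1.58915 m.
A = ½ × 2.3 × 2.7 = 3.105 m².
Resultant F = γ·h_c·A = 11.45808 × 1.58915 × 3.105 = 56.5377 kN.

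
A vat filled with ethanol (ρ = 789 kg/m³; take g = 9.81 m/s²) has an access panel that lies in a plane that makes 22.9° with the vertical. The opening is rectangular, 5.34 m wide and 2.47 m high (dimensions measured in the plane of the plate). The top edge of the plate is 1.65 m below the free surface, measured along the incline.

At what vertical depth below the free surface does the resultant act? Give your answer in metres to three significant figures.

h_p = 2.82 m

γ = ρg = 789 × 9.81 / 1000 = 7.74009 kN/m³.
The plate makes 22.9° with the vertical, i.e. θ = 90° − 22.9° = 67.1° to the horizontal. Measuring y along the incline from the free-surface line, vertical depth h = y·sinθ with sinθ = 0.921185.
The centroid lies 2.47/2 = 1.235 m below the top edge, so y_c = 1.65 + 1.235 = 2.885 m and h_c = 2.885 × 0.921185 = 2.65762 m.
A = 5.34 × 2.47 = 13.1898 m².
Resultant F = γ·h_c·A = 7.74009 × 2.65762 × 13.1898 = 271.317 kN.
I_c = b·h³/12 = 5.34 × 2.47³/12 = 6.7058 m⁴.
Centre of pressure: y_p = y_c + I_c/(y_c·A) = 2.885 + 6.7058/(2.885 × 13.1898) = 2.885 + 0.176225 = 3.06122 m along the plane.
Vertically, h_p = y_p·sinθ = 3.06122 × 0.921185 = 2.81995 m.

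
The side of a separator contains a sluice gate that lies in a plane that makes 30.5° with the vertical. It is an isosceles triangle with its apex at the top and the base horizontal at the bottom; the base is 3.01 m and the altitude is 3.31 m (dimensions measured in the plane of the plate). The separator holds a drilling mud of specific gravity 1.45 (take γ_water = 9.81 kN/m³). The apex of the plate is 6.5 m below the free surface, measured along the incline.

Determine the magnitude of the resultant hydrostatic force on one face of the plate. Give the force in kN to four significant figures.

F ≈ 531.6 kN

γ = 1.45 × 9.81 = 14.2245 kN/m³.
The plate makes 30.5° with the vertical, i.e. θ = 90° − 30.5° = 59.5° to the horizontal. Measuring y along the incline from the free-surface line, vertical depth h = y·sinθ with sinθ = 0.861629.
With the apex up, the centroid sits 2h/3 = 2 × 3.31/3 = 2.20667 m below the apex, so y_c = 6.5 + 2.20667 = 8.70667 m and h_c = 8.70667 × 0.861629 = 7.50192 m.
A = ½ × 3.01 × 3.31 = 4.98155 m².
Resultant F = γ·h_c·A = 14.2245 × 7.50192 × 4.98155 = 531.586 kN.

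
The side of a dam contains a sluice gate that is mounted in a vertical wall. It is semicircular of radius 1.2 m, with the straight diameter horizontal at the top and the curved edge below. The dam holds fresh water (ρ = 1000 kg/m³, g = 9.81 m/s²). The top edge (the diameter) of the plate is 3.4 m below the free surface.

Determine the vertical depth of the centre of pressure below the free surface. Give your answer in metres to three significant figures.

γ = ρg = 1000 × 9.81 = 9810 N/m³ = 9.81 kN/m³.
The centroid of a semicircle lies 4r/(3π) = 0.509296 m from the diameter, here below the top edge, so the centroid depth is h_c = 3.4 + 0.509296 = 3.9093 m.
A = πr²/2 = π × 1.2²/2 = 2.26195 m².
Resultant F = γ·h_c·A = 9.81 × 3.9093 × 2.26195 = 86.7463 kN.
I_c = (π/8 − 8/(9π))·r⁴ = 0.109757 × 1.2⁴ = 0.227592 m⁴.
Centre of pressure: y_p = y_c + I_c/(y_c·A) = 3.9093 + 0.227592/(3.9093 × 2.26195) = 3.9093 + 0.025738 = 3.93504 m along the plane.

h_p = 3.94 m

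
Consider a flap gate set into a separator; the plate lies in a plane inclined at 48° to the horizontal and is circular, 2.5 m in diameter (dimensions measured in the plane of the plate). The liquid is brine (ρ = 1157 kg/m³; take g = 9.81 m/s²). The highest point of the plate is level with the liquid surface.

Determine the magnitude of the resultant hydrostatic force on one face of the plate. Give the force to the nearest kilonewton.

F ≈ 52 kN

γ = ρg = 1157 × 9.81 / 1000 = 11.35017 kN/m³.
Let θ = 48° be the plate's angle to the horizontal; measure y along the incline from where the plane meets the free surface. Vertical depth h = y·sinθ with sinθ = 0.743145.
The centroid is at the centre, 1.25 m below the top of the plate, so y_c = 1.25 m and h_c = 1.25 × 0.743145 = 0.928931 m.
A = π(1.25)² = 4.90874 m².
Resultant F = γ·h_c·A = 11.35017 × 0.928931 × 4.90874 = 51.7554 kN.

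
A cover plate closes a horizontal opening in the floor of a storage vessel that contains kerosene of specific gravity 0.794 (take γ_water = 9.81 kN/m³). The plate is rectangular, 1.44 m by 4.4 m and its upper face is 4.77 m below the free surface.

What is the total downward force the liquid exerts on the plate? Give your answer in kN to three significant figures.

γ = 0.794 × 9.81 = 7.78914 kN/m³.
The plate is horizontal, so pressure is uniform at p = γ·h = 7.78914 × 4.77 = 37.1542 kN/m².
A = 1.44 × 4.4 = 6.336 m².
F = p·A = 37.1542 × 6.336 = 235.409 kN.

F ≈ 235 kN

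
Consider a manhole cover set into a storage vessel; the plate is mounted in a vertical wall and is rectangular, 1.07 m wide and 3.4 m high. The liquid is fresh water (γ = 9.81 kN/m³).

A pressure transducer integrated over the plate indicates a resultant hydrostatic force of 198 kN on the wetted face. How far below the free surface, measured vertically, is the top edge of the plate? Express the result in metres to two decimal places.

d_top ≈ 3.85 m

γ = 9.81 kN/m³.
A = 1.07 × 3.4 = 3.638 m².
From F = γ·h_c·A, the centroid depth is h_c = 198/(9.81 × 3.638) = 5.54796 m.
The centroid lies 3.4/2 = 1.7 m below the top edge, so the top edge sits at h_top = 5.54796 − 1.7 = 3.84796 m below the surface.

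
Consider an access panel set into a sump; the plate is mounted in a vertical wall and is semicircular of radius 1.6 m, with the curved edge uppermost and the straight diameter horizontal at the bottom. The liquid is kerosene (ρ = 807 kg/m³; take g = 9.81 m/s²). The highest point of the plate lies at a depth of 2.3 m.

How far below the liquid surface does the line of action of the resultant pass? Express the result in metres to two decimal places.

γ = ρg = 807 × 9.81 / 1000 = 7.91667 kN/m³.
The centroid lies 4r/(3π) = 0.679061 m above the diameter, so r − 4r/(3π) = 1.6 − 0.679061 = 0.920939 m below the topmost point, so the centroid depth is h_c = 2.3 + 0.920939 = 3.22094 m.
A = πr²/2 = π × 1.6²/2 = 4.02124 m².
Resultant F = γ·h_c·A = 7.91667 × 3.22094 × 4.02124 = 102.538 kN.
I_c = (π/8 − 8/(9π))·r⁴ = 0.109757 × 1.6⁴ = 0.719303 m⁴.
Centre of pressure: y_p = y_c + I_c/(y_c·A) = 3.22094 + 0.719303/(3.22094 × 4.02124) = 3.22094 + 0.0555353 = 3.27648 m along the plane.

h_p = 3.28 m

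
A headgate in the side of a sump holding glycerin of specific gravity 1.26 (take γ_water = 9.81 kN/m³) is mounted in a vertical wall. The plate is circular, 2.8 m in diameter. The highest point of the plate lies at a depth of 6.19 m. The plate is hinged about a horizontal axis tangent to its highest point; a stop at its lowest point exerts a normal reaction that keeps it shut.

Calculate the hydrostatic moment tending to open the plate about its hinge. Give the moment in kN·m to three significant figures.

M ≈ 846 kN·m

γ = 1.26 × 9.81 = 12.3606 kN/m³.
The centroid is at the centre, 1.4 m below the top of the plate, so the centroid depth is h_c = 6.19 + 1.4 = 7.59 m.
A = π(1.4)² = 6.15752 m².
Resultant F = γ·h_c·A = 12.3606 × 7.59 × 6.15752 = 577.68 kN.
I_c = πr⁴/4 = π × 1.4⁴/4 = 3.01719 m⁴.
Centre of pressure: y_p = y_c + I_c/(y_c·A) = 7.59 + 3.01719/(7.59 × 6.15752) = 7.59 + 0.0645587 = 7.65456 m along the plane.
The resultant acts 1.4 + 0.0645587 = 1.46456 m (along the plate) below the hinge at the top edge, so the moment about the hinge is M = F × 1.46456 = 577.68 × 1.46456 = 846.047 kN·m.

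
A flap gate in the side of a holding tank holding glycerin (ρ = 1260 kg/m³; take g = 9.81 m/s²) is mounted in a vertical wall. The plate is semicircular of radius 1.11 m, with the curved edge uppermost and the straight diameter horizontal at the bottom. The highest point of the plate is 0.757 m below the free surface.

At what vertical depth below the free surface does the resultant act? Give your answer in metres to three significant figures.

h_p = 1.46 m

γ = ρg = 1260 × 9.81 / 1000 = 12.3606 kN/m³.
The centroid lies 4r/(3π) = 0.471099 m above the diameter, so r − 4r/(3π) = 1.11 − 0.471099 = 0.638901 m below the topmost point, so the centroid depth is h_c = 0.757 + 0.638901 = 1.3959 m.
A = πr²/2 = π × 1.11²/2 = 1.93538 m².
Resultant F = γ·h_c·A = 12.3606 × 1.3959 × 1.93538 = 33.3934 kN.
I_c = (π/8 − 8/(9π))·r⁴ = 0.109757 × 1.11⁴ = 0.166619 m⁴.
Centre of pressure: y_p = y_c + I_c/(y_c·A) = 1.3959 + 0.166619/(1.3959 × 1.93538) = 1.3959 + 0.0616743 = 1.45757 m along the plane.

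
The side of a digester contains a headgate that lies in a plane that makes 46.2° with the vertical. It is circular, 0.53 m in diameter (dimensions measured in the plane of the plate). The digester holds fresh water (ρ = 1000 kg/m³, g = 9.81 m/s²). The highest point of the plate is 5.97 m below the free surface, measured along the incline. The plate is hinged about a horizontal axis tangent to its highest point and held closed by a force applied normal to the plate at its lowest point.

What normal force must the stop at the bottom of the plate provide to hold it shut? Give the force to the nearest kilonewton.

P ≈ 5 kN

γ = ρg = 1000 × 9.81 = 9810 N/m³ = 9.81 kN/m³.
The plate makes 46.2° with the vertical, i.e. θ = 90° − 46.2° = 43.8° to the horizontal. Measuring y along the incline from the free-surface line, vertical depth h = y·sinθ with sinθ = 0.692143.
The centroid is at the centre, 0.265 m below the top of the plate, so y_c = 5.97 + 0.265 = 6.235 m and h_c = 6.235 × 0.692143 = 4.31551 m.
A = π(0.265)² = 0.220618 m².
Resultant F = γ·h_c·A = 9.81 × 4.31551 × 0.220618 = 9.3399 kN.
I_c = πr⁴/4 = π × 0.265⁴/4 = 0.00387323 m⁴.
Centre of pressure: y_p = y_c + I_c/(y_c·A) = 6.235 + 0.00387323/(6.235 × 0.220618) = 6.235 + 0.00281576 = 6.23782 m along the plane.
The resultant acts 0.265 + 0.00281576 = 0.267816 m (along the plate) below the hinge at the top edge, so the moment about the hinge is M = F × 0.267816 = 9.3399 × 0.267816 = 2.50137 kN·m.
A normal force at the bottom, 0.53 m from the hinge, must supply this moment: P = 2.50137/0.53 = 4.71957 kN.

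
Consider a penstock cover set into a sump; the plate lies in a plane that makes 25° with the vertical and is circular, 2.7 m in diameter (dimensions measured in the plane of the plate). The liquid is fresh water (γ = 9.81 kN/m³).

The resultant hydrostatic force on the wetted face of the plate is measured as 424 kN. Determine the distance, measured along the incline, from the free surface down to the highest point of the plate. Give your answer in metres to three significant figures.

y_top ≈ 6.98 m

γ = 9.81 kN/m³.
A = π(1.35)² = 5.72555 m².
From F = γ·h_c·A, the centroid depth is h_c = 424/(9.81 × 5.72555) = 7.54883 m.
The plate makes 25° with the vertical, i.e. θ = 90° − 25° = 65° to the horizontal. Measuring y along the incline from the free-surface line, vertical depth h = y·sinθ with sinθ = 0.906308.
Along the incline, y_c = h_c/sinθ = 7.54883/0.906308 = 8.32921 m.
The centroid is at the centre, 1.35 m below the top of the plate, so the highest point sits at y_top = 8.32921 − 1.35 = 6.97921 m along the incline.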